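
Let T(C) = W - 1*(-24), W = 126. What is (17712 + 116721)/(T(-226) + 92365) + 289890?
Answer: 26819307783/92515 ≈ 2.8989e+5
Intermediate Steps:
T(C) = 150 (T(C) = 126 - 1*(-24) = 126 + 24 = 150)
(17712 + 116721)/(T(-226) + 92365) + 289890 = (17712 + 116721)/(150 + 92365) + 289890 = 134433/92515 + 289890 = 26819307783/92515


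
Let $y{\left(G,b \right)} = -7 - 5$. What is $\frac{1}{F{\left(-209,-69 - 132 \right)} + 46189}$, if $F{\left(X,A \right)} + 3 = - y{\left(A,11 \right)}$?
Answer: $\frac{1}{46198} \approx 2.1646 \cdot 10^{-5}$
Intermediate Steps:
$y{\left(G,b \right)} = -12$
$F{\left(X,A \right)} = 9$ ($F{\left(X,A \right)} = -3 - -12 = -3 + 12 = 9$)
$\frac{1}{F{\left(-209,-69 - 132 \right)} + 46189} = \frac{1}{9 + 46189} = \frac{1}{46198}$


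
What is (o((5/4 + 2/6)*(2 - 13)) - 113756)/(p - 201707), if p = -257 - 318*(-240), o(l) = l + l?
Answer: 682745/753864 ≈ 0.90566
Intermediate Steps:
o(l) = 2*l
p = 76063 (p = -257 + 76320 = 76063)
(o((5/4 + 2/6)*(2 - 13)) - 113756)/(p - 201707) = (2*((5/4 + 2/6)*(2 - 13)) - 113756)/(76063 - 201707) = (2*((5*(1/4) + 2*(1/6))*(-11)) - 113756)/(-125644) = (2*((5/4 + 1/3)*(-11)) - 113756)*(-1/125644) = (2*((19/12)*(-11)) - 113756)*(-1/125644) = (2*(-209/12) - 113756)*(-1/125644) = (-209/6 - 113756)*(-1/125644) = -682745/6*(-1/125644) = 682745/753864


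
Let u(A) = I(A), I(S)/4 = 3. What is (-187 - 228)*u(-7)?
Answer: -4980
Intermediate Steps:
I(S) = 12 (I(S) = 4*3 = 12)
u(A) = 12
(-187 - 228)*u(-7) = (-187 - 228)*12 = -415*12 = -4980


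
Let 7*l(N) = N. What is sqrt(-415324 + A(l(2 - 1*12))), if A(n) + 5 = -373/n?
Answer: I*sqrt(41506790)/10 ≈ 644.26*I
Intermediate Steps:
l(N) = N/7
A(n) = -5 - 373/n
sqrt(-415324 + A(l(2 - 1*12))) = sqrt(-415324 + (-5 - 373*7/(2 - 1*12))) = sqrt(-415324 + (-5 - 373*7/(2 - 12))) = sqrt(-415324 + (-5 - 373/((1/7)*(-10)))) = sqrt(-415324 + (-5 - 373/(-10/7))) = sqrt(-415324 + (-5 - 373*(-7/10))) = sqrt(-415324 + (-5 + 2611/10)) = sqrt(-415324 + 2561/10) = sqrt(-4150679/10) = I*sqrt(41506790)/10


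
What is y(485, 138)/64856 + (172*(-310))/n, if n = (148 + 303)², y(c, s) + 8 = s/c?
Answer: -6933678751/26438061980 ≈ -0.26226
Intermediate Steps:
y(c, s) = -8 + s/c
n = 203401 (n = 451² = 203401)
y(485, 138)/64856 + (172*(-310))/n = (-8 + 138/485)/64856 + (172*(-310))/203401 = (-8 + 138*(1/485))*(1/64856) - 53320*1/203401 = (-8 + 138/485)*(1/64856) - 53320/203401 = -3742/485*1/64856 - 53320/203401 = -1871/15727580 - 53320/203401 = -6933678751/26438061980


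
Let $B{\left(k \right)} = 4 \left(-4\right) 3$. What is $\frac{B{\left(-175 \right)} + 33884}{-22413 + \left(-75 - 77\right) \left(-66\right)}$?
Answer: $- \frac{33836}{12381} \approx -2.7329$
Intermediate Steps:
$B{\left(k \right)} = -48$ ($B{\left(k \right)} = \left(-16\right) 3 = -48$)
$\frac{B{\left(-175 \right)} + 33884}{-22413 + \left(-75 - 77\right) \left(-66\right)} = \frac{-48 + 33884}{-22413 + \left(-75 - 77\right) \left(-66\right)} = \frac{33836}{-22413 - -10032} = \frac{33836}{-22413 + 10032} = \frac{33836}{-12381} = 33836 \left(- \frac{1}{12381}\right) = - \frac{33836}{12381}$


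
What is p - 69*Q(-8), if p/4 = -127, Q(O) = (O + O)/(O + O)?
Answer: -577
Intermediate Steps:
Q(O) = 1 (Q(O) = (2*O)/((2*O)) = (2*O)*(1/(2*O)) = 1)
p = -508 (p = 4*(-127) = -508)
p - 69*Q(-8) = -508 - 69*1 = -508 - 69 = -577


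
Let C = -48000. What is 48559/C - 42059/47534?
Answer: -2163517753/1140816000 ≈ -1.8965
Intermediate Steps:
48559/C - 42059/47534 = 48559/(-48000) - 42059/47534 = 48559*(-1/48000) - 42059*1/47534 = -48559/48000 - 42059/47534 = -2163517753/1140816000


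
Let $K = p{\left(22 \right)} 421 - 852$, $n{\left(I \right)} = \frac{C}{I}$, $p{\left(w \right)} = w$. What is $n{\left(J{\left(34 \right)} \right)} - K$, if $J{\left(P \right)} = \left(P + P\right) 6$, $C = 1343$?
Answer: $- \frac{201761}{24} \approx -8406.7$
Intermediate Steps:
$J{\left(P \right)} = 12 P$ ($J{\left(P \right)} = 2 P 6 = 12 P$)
$n{\left(I \right)} = \frac{1343}{I}$
$K = 8410$ ($K = 22 \cdot 421 - 852 = 9262 - 852 = 8410$)
$n{\left(J{\left(34 \right)} \right)} - K = \frac{1343}{12 \cdot 34} - 8410 = \frac{1343}{408} - 8410 = 1343 \cdot \frac{1}{408} - 8410 = \frac{79}{24} - 8410 = - \frac{201761}{24}$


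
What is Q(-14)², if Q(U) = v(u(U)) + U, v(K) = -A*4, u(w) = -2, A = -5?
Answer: 36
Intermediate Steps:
v(K) = 20 (v(K) = -1*(-5)*4 = 5*4 = 20)
Q(U) = 20 + U
Q(-14)² = (20 - 14)² = 6² = 36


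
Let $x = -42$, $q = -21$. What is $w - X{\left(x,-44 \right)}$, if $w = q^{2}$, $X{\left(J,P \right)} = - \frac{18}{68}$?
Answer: $\frac{15003}{34} \approx 441.26$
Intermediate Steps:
$X{\left(J,P \right)} = - \frac{9}{34}$ ($X{\left(J,P \right)} = \left(-18\right) \frac{1}{68} = - \frac{9}{34}$)
$w = 441$ ($w = \left(-21\right)^{2} = 441$)
$w - X{\left(x,-44 \right)} = 441 - - \frac{9}{34} = 441 + \frac{9}{34} = \frac{15003}{34}$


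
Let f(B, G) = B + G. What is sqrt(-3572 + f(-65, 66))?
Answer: I*sqrt(3571) ≈ 59.758*I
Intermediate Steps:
sqrt(-3572 + f(-65, 66)) = sqrt(-3572 + (-65 + 66)) = sqrt(-3572 + 1) = sqrt(-3571) = I*sqrt(3571)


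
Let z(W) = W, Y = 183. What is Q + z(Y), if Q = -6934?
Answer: -6751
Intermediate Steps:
Q + z(Y) = -6934 + 183 = -6751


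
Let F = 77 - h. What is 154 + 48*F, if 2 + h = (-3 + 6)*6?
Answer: 3082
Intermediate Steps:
h = 16 (h = -2 + (-3 + 6)*6 = -2 + 3*6 = -2 + 18 = 16)
F = 61 (F = 77 - 1*16 = 77 - 16 = 61)
154 + 48*F = 154 + 48*61 = 154 + 2928 = 3082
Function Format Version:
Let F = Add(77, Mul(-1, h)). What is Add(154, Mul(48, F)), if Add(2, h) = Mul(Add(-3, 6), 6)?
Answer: 3082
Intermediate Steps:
h = 16 (h = Add(-2, Mul(Add(-3, 6), 6)) = Add(-2, Mul(3, 6)) = Add(-2, 18) = 16)
F = 61 (F = Add(77, Mul(-1, 16)) = Add(77, -16) = 61)
Add(154, Mul(48, F)) = Add(154, Mul(48, 61)) = Add(154, 2928) = 3082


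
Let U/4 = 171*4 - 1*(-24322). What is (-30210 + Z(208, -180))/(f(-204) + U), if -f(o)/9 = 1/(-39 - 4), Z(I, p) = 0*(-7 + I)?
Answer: -1299030/4301041 ≈ -0.30203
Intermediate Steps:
Z(I, p) = 0
U = 100024 (U = 4*(171*4 - 1*(-24322)) = 4*(684 + 24322) = 4*25006 = 100024)
f(o) = 9/43 (f(o) = -9/(-39 - 4) = -9/(-43) = -9*(-1/43) = 9/43)
(-30210 + Z(208, -180))/(f(-204) + U) = (-30210 + 0)/(9/43 + 100024) = -30210/4301041/43 = -30210*43/4301041 = -1299030/4301041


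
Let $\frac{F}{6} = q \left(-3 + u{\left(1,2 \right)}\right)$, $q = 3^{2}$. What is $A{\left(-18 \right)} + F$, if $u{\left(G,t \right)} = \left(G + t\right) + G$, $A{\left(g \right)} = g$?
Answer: $36$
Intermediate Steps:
$u{\left(G,t \right)} = t + 2 G$
$q = 9$
$F = 54$ ($F = 6 \cdot 9 \left(-3 + \left(2 + 2 \cdot 1\right)\right) = 6 \cdot 9 \left(-3 + \left(2 + 2\right)\right) = 6 \cdot 9 \left(-3 + 4\right) = 6 \cdot 9 \cdot 1 = 6 \cdot 9 = 54$)
$A{\left(-18 \right)} + F = -18 + 54 = 36$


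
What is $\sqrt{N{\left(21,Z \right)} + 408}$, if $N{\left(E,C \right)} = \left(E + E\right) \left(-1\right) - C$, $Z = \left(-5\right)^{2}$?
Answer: $\sqrt{341} \approx 18.466$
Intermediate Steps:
$Z = 25$
$N{\left(E,C \right)} = - C - 2 E$ ($N{\left(E,C \right)} = 2 E \left(-1\right) - C = - 2 E - C = - C - 2 E$)
$\sqrt{N{\left(21,Z \right)} + 408} = \sqrt{\left(\left(-1\right) 25 - 42\right) + 408} = \sqrt{\left(-25 - 42\right) + 408} = \sqrt{-67 + 408} = \sqrt{341}$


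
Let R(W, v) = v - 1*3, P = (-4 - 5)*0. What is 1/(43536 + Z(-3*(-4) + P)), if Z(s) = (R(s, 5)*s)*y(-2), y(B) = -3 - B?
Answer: 1/43512 ≈ 2.2982e-5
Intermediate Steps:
P = 0 (P = -9*0 = 0)
R(W, v) = -3 + v (R(W, v) = v - 3 = -3 + v)
Z(s) = -2*s (Z(s) = ((-3 + 5)*s)*(-3 - 1*(-2)) = (2*s)*(-3 + 2) = (2*s)*(-1) = -2*s)
1/(43536 + Z(-3*(-4) + P)) = 1/(43536 - 2*(-3*(-4) + 0)) = 1/(43536 - 2*(12 + 0)) = 1/(43536 - 2*12) = 1/(43536 - 24) = 1/43512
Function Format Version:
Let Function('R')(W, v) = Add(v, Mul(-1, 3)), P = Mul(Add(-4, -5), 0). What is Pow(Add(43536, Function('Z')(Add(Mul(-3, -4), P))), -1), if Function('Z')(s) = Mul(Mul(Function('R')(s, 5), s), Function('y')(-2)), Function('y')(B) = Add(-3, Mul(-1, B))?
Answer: Rational(1, 43512) ≈ 2.2982e-5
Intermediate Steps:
P = 0 (P = Mul(-9, 0) = 0)
Function('R')(W, v) = Add(-3, v) (Function('R')(W, v) = Add(v, -3) = Add(-3, v))
Function('Z')(s) = Mul(-2, s) (Function('Z')(s) = Mul(Mul(Add(-3, 5), s), Add(-3, Mul(-1, -2))) = Mul(Mul(2, s), Add(-3, 2)) = Mul(Mul(2, s), -1) = Mul(-2, s))
Pow(Add(43536, Function('Z')(Add(Mul(-3, -4), P))), -1) = Pow(Add(43536, Mul(-2, Add(Mul(-3, -4), 0))), -1) = Pow(Add(43536, Mul(-2, Add(12, 0))), -1) = Pow(Add(43536, Mul(-2, 12)), -1) = Pow(Add(43536, -24), -1) = Pow(43512, -1) = Rational(1, 43512)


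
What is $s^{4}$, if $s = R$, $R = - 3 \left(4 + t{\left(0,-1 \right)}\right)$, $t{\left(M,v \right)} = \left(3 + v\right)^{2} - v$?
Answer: $531441$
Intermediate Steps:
$R = -27$ ($R = - 3 \left(4 - \left(-1 - \left(3 - 1\right)^{2}\right)\right) = - 3 \left(4 + \left(2^{2} + 1\right)\right) = - 3 \left(4 + \left(4 + 1\right)\right) = - 3 \left(4 + 5\right) = \left(-3\right) 9 = -27$)
$s = -27$
$s^{4} = \left(-27\right)^{4} = 531441$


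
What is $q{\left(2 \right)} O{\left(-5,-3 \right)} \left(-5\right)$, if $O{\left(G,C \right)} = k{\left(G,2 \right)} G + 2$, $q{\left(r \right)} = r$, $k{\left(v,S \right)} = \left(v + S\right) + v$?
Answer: $-420$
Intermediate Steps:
$k{\left(v,S \right)} = S + 2 v$ ($k{\left(v,S \right)} = \left(S + v\right) + v = S + 2 v$)
$O{\left(G,C \right)} = 2 + G \left(2 + 2 G\right)$ ($O{\left(G,C \right)} = \left(2 + 2 G\right) G + 2 = G \left(2 + 2 G\right) + 2 = 2 + G \left(2 + 2 G\right)$)
$q{\left(2 \right)} O{\left(-5,-3 \right)} \left(-5\right) = 2 \left(2 + 2 \left(-5\right) \left(1 - 5\right)\right) \left(-5\right) = 2 \left(2 + 2 \left(-5\right) \left(-4\right)\right) \left(-5\right) = 2 \left(2 + 40\right) \left(-5\right) = 2 \cdot 42 \left(-5\right) = 84 \left(-5\right) = -420$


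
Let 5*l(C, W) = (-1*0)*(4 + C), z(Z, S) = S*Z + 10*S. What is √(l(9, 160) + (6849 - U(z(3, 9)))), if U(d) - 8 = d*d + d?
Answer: I*√6965 ≈ 83.457*I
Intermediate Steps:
z(Z, S) = 10*S + S*Z
U(d) = 8 + d + d² (U(d) = 8 + (d*d + d) = 8 + (d² + d) = 8 + (d + d²) = 8 + d + d²)
l(C, W) = 0 (l(C, W) = ((-1*0)*(4 + C))/5 = (0*(4 + C))/5 = (⅕)*0 = 0)
√(l(9, 160) + (6849 - U(z(3, 9)))) = √(0 + (6849 - (8 + 9*(10 + 3) + (9*(10 + 3))²))) = √(0 + (6849 - (8 + 9*13 + (9*13)²))) = √(0 + (6849 - (8 + 117 + 117²))) = √(0 + (6849 - (8 + 117 + 13689))) = √(0 + (6849 - 1*13814)) = √(0 + (6849 - 13814)) = √(0 - 6965) = √(-6965) = I*√6965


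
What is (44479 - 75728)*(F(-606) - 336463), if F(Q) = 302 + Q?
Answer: 10523631983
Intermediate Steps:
(44479 - 75728)*(F(-606) - 336463) = (44479 - 75728)*((302 - 606) - 336463) = -31249*(-304 - 336463) = -31249*(-336767) = 10523631983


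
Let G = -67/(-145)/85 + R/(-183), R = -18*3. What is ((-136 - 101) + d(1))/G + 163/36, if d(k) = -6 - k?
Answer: -6567203069/8133732 ≈ -807.40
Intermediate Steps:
R = -54
G = 225937/751825 (G = -67/(-145)/85 - 54/(-183) = -67*(-1/145)*(1/85) - 54*(-1/183) = (67/145)*(1/85) + 18/61 = 67/12325 + 18/61 = 225937/751825 ≈ 0.30052)
((-136 - 101) + d(1))/G + 163/36 = ((-136 - 101) + (-6 - 1*1))/(225937/751825) + 163/36 = (-237 + (-6 - 1))*(751825/225937) + 163*(1/36) = (-237 - 7)*(751825/225937) + 163/36 = -244*751825/225937 + 163/36 = -183445300/225937 + 163/36 = -6567203069/8133732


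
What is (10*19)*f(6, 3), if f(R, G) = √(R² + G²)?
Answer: 570*√5 ≈ 1274.6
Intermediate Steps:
f(R, G) = √(G² + R²)
(10*19)*f(6, 3) = (10*19)*√(3² + 6²) = 190*√(9 + 36) = 190*√45 = 190*(3*√5) = 570*√5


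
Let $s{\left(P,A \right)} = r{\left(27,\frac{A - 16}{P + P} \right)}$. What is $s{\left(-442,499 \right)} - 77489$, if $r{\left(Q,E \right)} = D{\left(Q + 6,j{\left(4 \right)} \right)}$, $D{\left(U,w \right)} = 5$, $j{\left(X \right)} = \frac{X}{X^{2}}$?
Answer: $-77484$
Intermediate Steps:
$j{\left(X \right)} = \frac{1}{X}$ ($j{\left(X \right)} = \frac{X}{X^{2}} = \frac{1}{X}$)
$r{\left(Q,E \right)} = 5$
$s{\left(P,A \right)} = 5$
$s{\left(-442,499 \right)} - 77489 = 5 - 77489 = -77484$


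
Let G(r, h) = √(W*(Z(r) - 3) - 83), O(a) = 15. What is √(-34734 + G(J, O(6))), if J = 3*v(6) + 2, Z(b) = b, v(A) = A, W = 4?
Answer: √(-34734 + I*√15) ≈ 0.01 + 186.37*I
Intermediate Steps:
J = 20 (J = 3*6 + 2 = 18 + 2 = 20)
G(r, h) = √(-95 + 4*r) (G(r, h) = √(4*(r - 3) - 83) = √(4*(-3 + r) - 83) = √((-12 + 4*r) - 83) = √(-95 + 4*r))
√(-34734 + G(J, O(6))) = √(-34734 + √(-95 + 4*20)) = √(-34734 + √(-95 + 80)) = √(-34734 + √(-15)) = √(-34734 + I*√15)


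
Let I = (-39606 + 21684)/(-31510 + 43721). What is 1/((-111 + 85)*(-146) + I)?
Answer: 12211/46335034 ≈ 0.00026354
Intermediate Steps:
I = -17922/12211 ≈ -1.4677
1/((-111 + 85)*(-146) + I) = 1/((-111 + 85)*(-146) - 17922/12211) = 1/(-26*(-146) - 17922/12211) = 1/(3796 - 17922/12211) = 1/(46335034/12211) = 12211/46335034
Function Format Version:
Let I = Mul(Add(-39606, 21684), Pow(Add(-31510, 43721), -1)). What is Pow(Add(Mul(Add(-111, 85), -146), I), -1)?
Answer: Rational(12211, 46335034) ≈ 0.00026354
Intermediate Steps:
I = Rational(-17922, 12211) (I = Mul(-17922, Pow(12211, -1)) = Mul(-17922, Rational(1, 12211)) = Rational(-17922, 12211) ≈ -1.4677)
Pow(Add(Mul(Add(-111, 85), -146), I), -1) = Pow(Add(Mul(Add(-111, 85), -146), Rational(-17922, 12211)), -1) = Pow(Add(Mul(-26, -146), Rational(-17922, 12211)), -1) = Pow(Add(3796, Rational(-17922, 12211)), -1) = Pow(Rational(46335034, 12211), -1) = Rational(12211, 46335034)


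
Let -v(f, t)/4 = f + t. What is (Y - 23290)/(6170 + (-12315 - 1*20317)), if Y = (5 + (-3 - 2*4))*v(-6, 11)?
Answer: 11585/13231 ≈ 0.87560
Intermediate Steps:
v(f, t) = -4*f - 4*t (v(f, t) = -4*(f + t) = -4*f - 4*t)
Y = 120 (Y = (5 + (-3 - 2*4))*(-4*(-6) - 4*11) = (5 + (-3 - 8))*(24 - 44) = (5 - 11)*(-20) = -6*(-20) = 120)
(Y - 23290)/(6170 + (-12315 - 1*20317)) = (120 - 23290)/(6170 + (-12315 - 1*20317)) = -23170/(6170 + (-12315 - 20317)) = -23170/(6170 - 32632) = -23170/(-26462) = -23170*(-1/26462) = 11585/13231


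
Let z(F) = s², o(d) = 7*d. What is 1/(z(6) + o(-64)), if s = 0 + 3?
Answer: -1/439 ≈ -0.0022779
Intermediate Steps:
s = 3
z(F) = 9 (z(F) = 3² = 9)
1/(z(6) + o(-64)) = 1/(9 + 7*(-64)) = 1/(9 - 448) = 1/(-439) = -1/439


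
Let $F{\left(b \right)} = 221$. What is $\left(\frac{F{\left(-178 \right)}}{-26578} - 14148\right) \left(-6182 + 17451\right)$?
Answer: $- \frac{4237434345785}{26578} \approx -1.5943 \cdot 10^{8}$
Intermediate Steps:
$\left(\frac{F{\left(-178 \right)}}{-26578} - 14148\right) \left(-6182 + 17451\right) = \left(\frac{221}{-26578} - 14148\right) \left(-6182 + 17451\right) = \left(221 \left(- \frac{1}{26578}\right) - 14148\right) 11269 = \left(- \frac{221}{26578} - 14148\right) 11269 = \left(- \frac{376025765}{26578}\right) 11269 = - \frac{4237434345785}{26578}$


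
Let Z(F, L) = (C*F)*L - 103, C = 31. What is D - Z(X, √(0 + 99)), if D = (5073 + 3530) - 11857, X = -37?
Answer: -3151 + 3441*√11 ≈ 8261.5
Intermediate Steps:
Z(F, L) = -103 + 31*F*L (Z(F, L) = (31*F)*L - 103 = 31*F*L - 103 = -103 + 31*F*L)
D = -3254 (D = 8603 - 11857 = -3254)
D - Z(X, √(0 + 99)) = -3254 - (-103 + 31*(-37)*√(0 + 99)) = -3254 - (-103 + 31*(-37)*√99) = -3254 - (-103 + 31*(-37)*(3*√11)) = -3254 - (-103 - 3441*√11) = -3254 + (103 + 3441*√11) = -3151 + 3441*√11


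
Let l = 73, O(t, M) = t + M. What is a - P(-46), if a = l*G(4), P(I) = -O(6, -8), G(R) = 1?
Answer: 71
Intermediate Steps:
O(t, M) = M + t
P(I) = 2 (P(I) = -(-8 + 6) = -1*(-2) = 2)
a = 73 (a = 73*1 = 73)
a - P(-46) = 73 - 1*2 = 73 - 2 = 71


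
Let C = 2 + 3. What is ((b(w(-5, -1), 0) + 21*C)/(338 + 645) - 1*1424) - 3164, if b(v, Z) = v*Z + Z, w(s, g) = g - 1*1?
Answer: -4509899/983 ≈ -4587.9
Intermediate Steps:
C = 5
w(s, g) = -1 + g (w(s, g) = g - 1 = -1 + g)
b(v, Z) = Z + Z*v (b(v, Z) = Z*v + Z = Z + Z*v)
((b(w(-5, -1), 0) + 21*C)/(338 + 645) - 1*1424) - 3164 = ((0*(1 + (-1 - 1)) + 21*5)/(338 + 645) - 1*1424) - 3164 = ((0*(1 - 2) + 105)/983 - 1424) - 3164 = ((0*(-1) + 105)*(1/983) - 1424) - 3164 = ((0 + 105)*(1/983) - 1424) - 3164 = (105*(1/983) - 1424) - 3164 = (105/983 - 1424) - 3164 = -1399687/983 - 3164 = -4509899/983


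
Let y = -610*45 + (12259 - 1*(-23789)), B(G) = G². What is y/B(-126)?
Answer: 1433/2646 ≈ 0.54157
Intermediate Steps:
y = 8598 (y = -27450 + (12259 + 23789) = -27450 + 36048 = 8598)
y/B(-126) = 8598/((-126)²) = 8598/15876 = 8598*(1/15876) = 1433/2646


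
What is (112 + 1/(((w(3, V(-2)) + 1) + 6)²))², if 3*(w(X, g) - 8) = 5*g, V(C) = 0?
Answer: 635090401/50625 ≈ 12545.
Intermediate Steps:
w(X, g) = 8 + 5*g/3 (w(X, g) = 8 + (5*g)/3 = 8 + 5*g/3)
(112 + 1/(((w(3, V(-2)) + 1) + 6)²))² = (112 + 1/((((8 + (5/3)*0) + 1) + 6)²))² = (112 + 1/((((8 + 0) + 1) + 6)²))² = (112 + 1/(((8 + 1) + 6)²))² = (112 + 1/((9 + 6)²))² = (112 + 1/(15²))² = (112 + 1/225)² = (25201/225)² = 635090401/50625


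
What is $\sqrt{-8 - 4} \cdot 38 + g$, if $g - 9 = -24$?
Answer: $-15 + 76 i \sqrt{3} \approx -15.0 + 131.64 i$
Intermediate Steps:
$g = -15$ ($g = 9 - 24 = -15$)
$\sqrt{-8 - 4} \cdot 38 + g = \sqrt{-8 - 4} \cdot 38 - 15 = \sqrt{-12} \cdot 38 - 15 = 2 i \sqrt{3} \cdot 38 - 15 = 76 i \sqrt{3} - 15 = -15 + 76 i \sqrt{3}$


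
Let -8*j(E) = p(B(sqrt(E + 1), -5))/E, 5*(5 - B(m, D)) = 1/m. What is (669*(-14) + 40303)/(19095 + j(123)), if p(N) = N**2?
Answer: 1832270595262010058400/1130916393455638439667 - 3145674160000*sqrt(31)/1130916393455638439667 ≈ 1.6202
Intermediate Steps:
B(m, D) = 5 - 1/(5*m)
j(E) = -(5 - 1/(5*sqrt(1 + E)))**2/(8*E) (j(E) = -(5 - 1/(5*sqrt(E + 1)))**2/(8*E) = -(5 - 1/(5*sqrt(1 + E)))**2/(8*E))
(669*(-14) + 40303)/(19095 + j(123)) = (669*(-14) + 40303)/(19095 - 1/200*(-1 + 25*sqrt(1 + 123))**2/(123*(1 + 123))) = (-9366 + 40303)/(19095 - 1/200*1/123*(-1 + 25*sqrt(124))**2/124) = 30937/(19095 - 1/200*1/123*1/124*(-1 + 25*(2*sqrt(31)))**2) = 30937/(19095 - 1/200*1/123*1/124*(-1 + 50*sqrt(31))**2) = 30937/(19095 - (-1 + 50*sqrt(31))**2/3050400)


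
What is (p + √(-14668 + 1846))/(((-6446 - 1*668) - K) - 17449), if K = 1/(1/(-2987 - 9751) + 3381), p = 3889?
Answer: -167488251353/1057859081389 - 43067177*I*√12822/1057859081389 ≈ -0.15833 - 0.0046099*I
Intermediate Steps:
K = 12738/43067177 (K = 1/(1/(-12738) + 3381) = 1/(-1/12738 + 3381) = 1/(43067177/12738) = 12738/43067177 ≈ 0.00029577)
(p + √(-14668 + 1846))/(((-6446 - 1*668) - K) - 17449) = (3889 + √(-14668 + 1846))/(((-6446 - 1*668) - 1*12738/43067177) - 17449) = (3889 + √(-12822))/(((-6446 - 668) - 12738/43067177) - 17449) = (3889 + I*√12822)/((-7114 - 12738/43067177) - 17449) = (3889 + I*√12822)/(-306379909916/43067177 - 17449) = (3889 + I*√12822)/(-1057859081389/43067177) = (3889 + I*√12822)*(-43067177/1057859081389) = -167488251353/1057859081389 - 43067177*I*√12822/1057859081389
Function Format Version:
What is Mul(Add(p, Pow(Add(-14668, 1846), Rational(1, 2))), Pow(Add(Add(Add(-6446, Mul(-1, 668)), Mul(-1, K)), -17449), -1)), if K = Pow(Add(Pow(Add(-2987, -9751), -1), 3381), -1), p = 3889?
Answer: Add(Rational(-167488251353, 1057859081389), Mul(Rational(-43067177, 1057859081389), I, Pow(12822, Rational(1, 2)))) ≈ Add(-0.15833, Mul(-0.0046099, I))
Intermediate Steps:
K = Rational(12738, 43067177) (K = Pow(Add(Pow(-12738, -1), 3381), -1) = Pow(Add(Rational(-1, 12738), 3381), -1) = Pow(Rational(43067177, 12738), -1) = Rational(12738, 43067177) ≈ 0.00029577)
Mul(Add(p, Pow(Add(-14668, 1846), Rational(1, 2))), Pow(Add(Add(Add(-6446, Mul(-1, 668)), Mul(-1, K)), -17449), -1)) = Mul(Add(3889, Pow(Add(-14668, 1846), Rational(1, 2))), Pow(Add(Add(Add(-6446, Mul(-1, 668)), Mul(-1, Rational(12738, 43067177))), -17449), -1)) = Mul(Add(3889, Pow(-12822, Rational(1, 2))), Pow(Add(Add(Add(-6446, -668), Rational(-12738, 43067177)), -17449), -1)) = Mul(Add(3889, Mul(I, Pow(12822, Rational(1, 2)))), Pow(Add(Add(-7114, Rational(-12738, 43067177)), -17449), -1)) = Mul(Add(3889, Mul(I, Pow(12822, Rational(1, 2)))), Pow(Add(Rational(-306379909916, 43067177), -17449), -1)) = Mul(Add(3889, Mul(I, Pow(12822, Rational(1, 2)))), Pow(Rational(-1057859081389, 43067177), -1)) = Mul(Add(3889, Mul(I, Pow(12822, Rational(1, 2)))), Rational(-43067177, 1057859081389)) = Add(Rational(-167488251353, 1057859081389), Mul(Rational(-43067177, 1057859081389), I, Pow(12822, Rational(1, 2))))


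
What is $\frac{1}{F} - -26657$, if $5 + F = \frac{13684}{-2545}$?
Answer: $\frac{703982168}{26409} \approx 26657.0$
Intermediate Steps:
$F = - \frac{26409}{2545}$ ($F = -5 + \frac{13684}{-2545} = -5 + 13684 \left(- \frac{1}{2545}\right) = -5 - \frac{13684}{2545} = - \frac{26409}{2545} \approx -10.377$)
$\frac{1}{F} - -26657 = \frac{1}{- \frac{26409}{2545}} - -26657 = - \frac{2545}{26409} + 26657 = \frac{703982168}{26409}$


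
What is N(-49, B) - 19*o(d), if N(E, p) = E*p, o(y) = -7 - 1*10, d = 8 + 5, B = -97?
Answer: 5076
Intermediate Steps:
d = 13
o(y) = -17 (o(y) = -7 - 10 = -17)
N(-49, B) - 19*o(d) = -49*(-97) - 19*(-17) = 4753 - 1*(-323) = 4753 + 323 = 5076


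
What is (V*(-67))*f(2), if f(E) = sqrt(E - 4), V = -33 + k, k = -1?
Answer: 2278*I*sqrt(2) ≈ 3221.6*I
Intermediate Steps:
V = -34 (V = -33 - 1 = -34)
f(E) = sqrt(-4 + E)
(V*(-67))*f(2) = (-34*(-67))*sqrt(-4 + 2) = 2278*sqrt(-2) = 2278*(I*sqrt(2)) = 2278*I*sqrt(2)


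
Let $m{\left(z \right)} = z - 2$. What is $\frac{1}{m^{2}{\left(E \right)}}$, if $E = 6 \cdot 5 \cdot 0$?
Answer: $\frac{1}{4} \approx 0.25$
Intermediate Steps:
$E = 0$ ($E = 30 \cdot 0 = 0$)
$m{\left(z \right)} = -2 + z$
$\frac{1}{m^{2}{\left(E \right)}} = \frac{1}{\left(-2 + 0\right)^{2}} = \frac{1}{\left(-2\right)^{2}} = \frac{1}{4}$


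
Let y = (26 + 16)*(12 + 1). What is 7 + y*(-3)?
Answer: -1631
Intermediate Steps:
y = 546 (y = 42*13 = 546)
7 + y*(-3) = 7 + 546*(-3) = 7 - 1638 = -1631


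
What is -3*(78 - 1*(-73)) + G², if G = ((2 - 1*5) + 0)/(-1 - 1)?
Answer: -1803/4 ≈ -450.75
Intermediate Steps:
G = 3/2 (G = ((2 - 5) + 0)/(-2) = (-3 + 0)*(-½) = -3*(-½) = 3/2 ≈ 1.5000)
-3*(78 - 1*(-73)) + G² = -3*(78 - 1*(-73)) + (3/2)² = -3*(78 + 73) + 9/4 = -3*151 + 9/4 = -453 + 9/4 = -1803/4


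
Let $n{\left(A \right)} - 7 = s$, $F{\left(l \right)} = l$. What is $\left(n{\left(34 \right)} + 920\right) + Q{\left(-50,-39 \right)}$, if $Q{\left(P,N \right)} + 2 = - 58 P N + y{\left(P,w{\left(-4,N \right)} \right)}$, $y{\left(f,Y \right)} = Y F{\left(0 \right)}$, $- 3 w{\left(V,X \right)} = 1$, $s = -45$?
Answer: $-112220$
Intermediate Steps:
$n{\left(A \right)} = -38$ ($n{\left(A \right)} = 7 - 45 = -38$)
$w{\left(V,X \right)} = - \frac{1}{3}$ ($w{\left(V,X \right)} = \left(- \frac{1}{3}\right) 1 = - \frac{1}{3}$)
$y{\left(f,Y \right)} = 0$ ($y{\left(f,Y \right)} = Y 0 = 0$)
$Q{\left(P,N \right)} = -2 - 58 N P$ ($Q{\left(P,N \right)} = -2 + \left(- 58 P N + 0\right) = -2 + \left(- 58 N P + 0\right) = -2 - 58 N P$)
$\left(n{\left(34 \right)} + 920\right) + Q{\left(-50,-39 \right)} = \left(-38 + 920\right) - \left(2 - -113100\right) = 882 - 113102 = -112220$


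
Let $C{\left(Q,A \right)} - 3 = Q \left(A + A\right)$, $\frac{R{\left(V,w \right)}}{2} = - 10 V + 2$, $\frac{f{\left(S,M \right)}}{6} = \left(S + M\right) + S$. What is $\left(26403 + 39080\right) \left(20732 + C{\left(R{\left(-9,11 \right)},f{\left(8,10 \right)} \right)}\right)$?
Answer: $5117038069$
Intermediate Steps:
$f{\left(S,M \right)} = 6 M + 12 S$ ($f{\left(S,M \right)} = 6 \left(\left(S + M\right) + S\right) = 6 \left(\left(M + S\right) + S\right) = 6 \left(M + 2 S\right) = 6 M + 12 S$)
$R{\left(V,w \right)} = 4 - 20 V$ ($R{\left(V,w \right)} = 2 \left(- 10 V + 2\right) = 2 \left(2 - 10 V\right) = 4 - 20 V$)
$C{\left(Q,A \right)} = 3 + 2 A Q$ ($C{\left(Q,A \right)} = 3 + Q \left(A + A\right) = 3 + Q 2 A = 3 + 2 A Q$)
$\left(26403 + 39080\right) \left(20732 + C{\left(R{\left(-9,11 \right)},f{\left(8,10 \right)} \right)}\right) = \left(26403 + 39080\right) \left(20732 + \left(3 + 2 \left(6 \cdot 10 + 12 \cdot 8\right) \left(4 - -180\right)\right)\right) = 65483 \left(20732 + \left(3 + 2 \left(60 + 96\right) \left(4 + 180\right)\right)\right) = 65483 \left(20732 + \left(3 + 2 \cdot 156 \cdot 184\right)\right) = 65483 \left(20732 + \left(3 + 57408\right)\right) = 65483 \left(20732 + 57411\right) = 65483 \cdot 78143 = 5117038069$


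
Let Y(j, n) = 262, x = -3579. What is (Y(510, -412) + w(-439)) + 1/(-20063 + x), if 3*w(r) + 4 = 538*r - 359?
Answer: -5573814281/70926 ≈ -78586.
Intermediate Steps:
w(r) = -121 + 538*r/3 (w(r) = -4/3 + (538*r - 359)/3 = -4/3 + (-359 + 538*r)/3 = -4/3 + (-359/3 + 538*r/3) = -121 + 538*r/3)
(Y(510, -412) + w(-439)) + 1/(-20063 + x) = (262 + (-121 + (538/3)*(-439))) + 1/(-20063 - 3579) = (262 + (-121 - 236182/3)) + 1/(-23642) = (262 - 236545/3) - 1/23642 = -235759/3 - 1/23642 = -5573814281/70926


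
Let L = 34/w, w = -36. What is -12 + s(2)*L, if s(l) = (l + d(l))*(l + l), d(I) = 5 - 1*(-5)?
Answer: -172/3 ≈ -57.333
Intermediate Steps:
d(I) = 10 (d(I) = 5 + 5 = 10)
s(l) = 2*l*(10 + l) (s(l) = (l + 10)*(l + l) = (10 + l)*(2*l) = 2*l*(10 + l))
L = -17/18 (L = 34/(-36) = 34*(-1/36) = -17/18 ≈ -0.94444)
-12 + s(2)*L = -12 + (2*2*(10 + 2))*(-17/18) = -12 + (2*2*12)*(-17/18) = -12 + 48*(-17/18) = -12 - 136/3 = -172/3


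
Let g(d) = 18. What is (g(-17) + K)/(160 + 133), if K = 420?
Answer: 438/293 ≈ 1.4949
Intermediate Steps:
(g(-17) + K)/(160 + 133) = (18 + 420)/(160 + 133) = 438/293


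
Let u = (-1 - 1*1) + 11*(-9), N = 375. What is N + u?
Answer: 274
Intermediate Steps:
u = -101 (u = (-1 - 1) - 99 = -2 - 99 = -101)
N + u = 375 - 101 = 274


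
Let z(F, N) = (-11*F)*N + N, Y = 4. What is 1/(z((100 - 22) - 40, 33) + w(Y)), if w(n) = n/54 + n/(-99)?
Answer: -297/4087007 ≈ -7.2669e-5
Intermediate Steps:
w(n) = 5*n/594 (w(n) = n*(1/54) + n*(-1/99) = n/54 - n/99 = 5*n/594)
z(F, N) = N - 11*F*N (z(F, N) = -11*F*N + N = N - 11*F*N)
1/(z((100 - 22) - 40, 33) + w(Y)) = 1/(33*(1 - 11*((100 - 22) - 40)) + (5/594)*4) = 1/(33*(1 - 11*(78 - 40)) + 10/297) = 1/(33*(1 - 11*38) + 10/297) = 1/(33*(1 - 418) + 10/297) = 1/(33*(-417) + 10/297) = 1/(-13761 + 10/297) = 1/(-4087007/297) = -297/4087007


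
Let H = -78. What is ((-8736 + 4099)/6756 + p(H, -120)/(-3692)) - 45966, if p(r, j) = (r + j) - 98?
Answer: -286638011215/6235788 ≈ -45967.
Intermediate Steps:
p(r, j) = -98 + j + r (p(r, j) = (j + r) - 98 = -98 + j + r)
((-8736 + 4099)/6756 + p(H, -120)/(-3692)) - 45966 = ((-8736 + 4099)/6756 + (-98 - 120 - 78)/(-3692)) - 45966 = (-4637*1/6756 - 296*(-1/3692)) - 45966 = (-4637/6756 + 74/923) - 45966 = -3780007/6235788 - 45966 = -286638011215/6235788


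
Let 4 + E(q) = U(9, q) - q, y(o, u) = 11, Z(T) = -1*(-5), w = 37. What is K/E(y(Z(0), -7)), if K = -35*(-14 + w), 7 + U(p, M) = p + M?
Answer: 805/2 ≈ 402.50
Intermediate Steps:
Z(T) = 5
U(p, M) = -7 + M + p (U(p, M) = -7 + (p + M) = -7 + (M + p) = -7 + M + p)
E(q) = -2 (E(q) = -4 + ((-7 + q + 9) - q) = -4 + ((2 + q) - q) = -4 + 2 = -2)
K = -805 (K = -35*(-14 + 37) = -35*23 = -805)
K/E(y(Z(0), -7)) = -805/(-2) = -805*(-1/2) = 805/2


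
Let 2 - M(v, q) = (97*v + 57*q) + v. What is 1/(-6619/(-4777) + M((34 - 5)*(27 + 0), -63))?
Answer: -4777/349387938 ≈ -1.3672e-5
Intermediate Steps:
M(v, q) = 2 - 98*v - 57*q (M(v, q) = 2 - ((97*v + 57*q) + v) = 2 - ((57*q + 97*v) + v) = 2 - (57*q + 98*v) = 2 + (-98*v - 57*q) = 2 - 98*v - 57*q)
1/(-6619/(-4777) + M((34 - 5)*(27 + 0), -63)) = 1/(-6619/(-4777) + (2 - 98*(34 - 5)*(27 + 0) - 57*(-63))) = 1/(-6619*(-1/4777) + (2 - 2842*27 + 3591)) = 1/(6619/4777 + (2 - 98*783 + 3591)) = 1/(6619/4777 + (2 - 76734 + 3591)) = 1/(6619/4777 - 73141) = 1/(-349387938/4777) = -4777/349387938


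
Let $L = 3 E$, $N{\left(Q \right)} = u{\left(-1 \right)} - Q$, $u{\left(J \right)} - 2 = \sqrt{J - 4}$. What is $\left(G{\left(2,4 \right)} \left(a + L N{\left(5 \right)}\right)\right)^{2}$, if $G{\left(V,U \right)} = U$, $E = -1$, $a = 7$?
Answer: $3376 - 1536 i \sqrt{5} \approx 3376.0 - 3434.6 i$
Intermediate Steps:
$u{\left(J \right)} = 2 + \sqrt{-4 + J}$ ($u{\left(J \right)} = 2 + \sqrt{J - 4} = 2 + \sqrt{-4 + J}$)
$N{\left(Q \right)} = 2 - Q + i \sqrt{5}$ ($N{\left(Q \right)} = \left(2 + \sqrt{-4 - 1}\right) - Q = \left(2 + \sqrt{-5}\right) - Q = \left(2 + i \sqrt{5}\right) - Q = 2 - Q + i \sqrt{5}$)
$L = -3$ ($L = 3 \left(-1\right) = -3$)
$\left(G{\left(2,4 \right)} \left(a + L N{\left(5 \right)}\right)\right)^{2} = \left(4 \left(7 - 3 \left(2 - 5 + i \sqrt{5}\right)\right)\right)^{2} = \left(4 \left(7 - 3 \left(-3 + i \sqrt{5}\right)\right)\right)^{2} = \left(4 \left(7 + \left(9 - 3 i \sqrt{5}\right)\right)\right)^{2} = \left(4 \left(16 - 3 i \sqrt{5}\right)\right)^{2} = \left(64 - 12 i \sqrt{5}\right)^{2}$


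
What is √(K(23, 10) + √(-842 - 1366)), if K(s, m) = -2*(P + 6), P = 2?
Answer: 2*√(-4 + I*√138) ≈ 4.1011 + 5.7288*I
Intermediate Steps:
K(s, m) = -16 (K(s, m) = -2*(2 + 6) = -2*8 = -16)
√(K(23, 10) + √(-842 - 1366)) = √(-16 + √(-842 - 1366)) = √(-16 + √(-2208)) = √(-16 + 4*I*√138)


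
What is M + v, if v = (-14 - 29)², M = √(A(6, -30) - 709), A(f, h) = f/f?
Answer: 1849 + 2*I*√177 ≈ 1849.0 + 26.608*I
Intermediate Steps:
A(f, h) = 1
M = 2*I*√177 (M = √(1 - 709) = √(-708) = 2*I*√177 ≈ 26.608*I)
v = 1849 (v = (-43)² = 1849)
M + v = 2*I*√177 + 1849 = 1849 + 2*I*√177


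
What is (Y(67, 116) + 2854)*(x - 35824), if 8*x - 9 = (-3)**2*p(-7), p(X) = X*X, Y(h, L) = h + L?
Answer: -434506627/4 ≈ -1.0863e+8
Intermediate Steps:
Y(h, L) = L + h
p(X) = X**2
x = 225/4 (x = 9/8 + ((-3)**2*(-7)**2)/8 = 9/8 + (9*49)/8 = 9/8 + (1/8)*441 = 9/8 + 441/8 = 225/4 ≈ 56.250)
(Y(67, 116) + 2854)*(x - 35824) = ((116 + 67) + 2854)*(225/4 - 35824) = (183 + 2854)*(-143071/4) = 3037*(-143071/4) = -434506627/4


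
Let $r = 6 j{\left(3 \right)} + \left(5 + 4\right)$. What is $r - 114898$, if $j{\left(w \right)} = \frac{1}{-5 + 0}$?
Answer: $- \frac{574451}{5} \approx -1.1489 \cdot 10^{5}$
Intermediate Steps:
$j{\left(w \right)} = - \frac{1}{5}$ ($j{\left(w \right)} = \frac{1}{-5} = - \frac{1}{5}$)
$r = \frac{39}{5}$ ($r = 6 \left(- \frac{1}{5}\right) + \left(5 + 4\right) = - \frac{6}{5} + 9 = \frac{39}{5} \approx 7.8$)
$r - 114898 = \frac{39}{5} - 114898 = - \frac{574451}{5}$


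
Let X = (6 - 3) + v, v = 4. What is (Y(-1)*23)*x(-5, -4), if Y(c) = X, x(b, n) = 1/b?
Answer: -161/5 ≈ -32.200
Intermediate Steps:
X = 7 (X = (6 - 3) + 4 = 3 + 4 = 7)
Y(c) = 7
(Y(-1)*23)*x(-5, -4) = (7*23)/(-5) = 161*(-⅕) = -161/5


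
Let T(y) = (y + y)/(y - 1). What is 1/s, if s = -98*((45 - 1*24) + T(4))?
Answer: -3/6958 ≈ -0.00043116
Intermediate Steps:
T(y) = 2*y/(-1 + y) (T(y) = (2*y)/(-1 + y) = 2*y/(-1 + y))
s = -6958/3 (s = -98*((45 - 1*24) + 2*4/(-1 + 4)) = -98*((45 - 24) + 2*4/3) = -98*(21 + 2*4*(⅓)) = -98*(21 + 8/3) = -98*71/3 = -6958/3 ≈ -2319.3)
1/s = 1/(-6958/3) = -3/6958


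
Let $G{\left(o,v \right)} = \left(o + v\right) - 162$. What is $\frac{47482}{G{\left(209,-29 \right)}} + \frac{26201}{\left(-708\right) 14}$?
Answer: $\frac{11194523}{4248} \approx 2635.2$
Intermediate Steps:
$G{\left(o,v \right)} = -162 + o + v$
$\frac{47482}{G{\left(209,-29 \right)}} + \frac{26201}{\left(-708\right) 14} = \frac{47482}{-162 + 209 - 29} + \frac{26201}{\left(-708\right) 14} = \frac{47482}{18} + \frac{26201}{-9912} = 47482 \cdot \frac{1}{18} + 26201 \left(- \frac{1}{9912}\right) = \frac{23741}{9} - \frac{3743}{1416} = \frac{11194523}{4248}$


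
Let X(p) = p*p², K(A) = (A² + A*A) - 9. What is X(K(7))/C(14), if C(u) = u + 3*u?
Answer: 704969/56 ≈ 12589.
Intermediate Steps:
K(A) = -9 + 2*A² (K(A) = (A² + A²) - 9 = 2*A² - 9 = -9 + 2*A²)
C(u) = 4*u
X(p) = p³
X(K(7))/C(14) = (-9 + 2*7²)³/((4*14)) = (-9 + 2*49)³/56 = (-9 + 98)³*(1/56) = 89³*(1/56) = 704969*(1/56) = 704969/56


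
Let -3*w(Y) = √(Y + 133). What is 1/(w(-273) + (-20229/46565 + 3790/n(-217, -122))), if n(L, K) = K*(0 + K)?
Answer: -194314194527709510/16847214316706181641 + 720526231434557400*I*√35/16847214316706181641 ≈ -0.011534 + 0.25302*I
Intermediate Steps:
n(L, K) = K² (n(L, K) = K*K = K²)
w(Y) = -√(133 + Y)/3 (w(Y) = -√(Y + 133)/3 = -√(133 + Y)/3)
1/(w(-273) + (-20229/46565 + 3790/n(-217, -122))) = 1/(-√(133 - 273)/3 + (-20229/46565 + 3790/((-122)²))) = 1/(-2*I*√35/3 + (-20229*1/46565 + 3790/14884)) = 1/(-2*I*√35/3 + (-20229/46565 + 3790*(1/14884))) = 1/(-2*I*√35/3 + (-20229/46565 + 1895/7442)) = 1/(-2*I*√35/3 - 62303543/346536730) = 1/(-62303543/346536730 - 2*I*√35/3)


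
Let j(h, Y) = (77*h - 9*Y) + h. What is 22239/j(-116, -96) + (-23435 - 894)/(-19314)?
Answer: -38402585/26344296 ≈ -1.4577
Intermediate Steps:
j(h, Y) = -9*Y + 78*h (j(h, Y) = (-9*Y + 77*h) + h = -9*Y + 78*h)
22239/j(-116, -96) + (-23435 - 894)/(-19314) = 22239/(-9*(-96) + 78*(-116)) + (-23435 - 894)/(-19314) = 22239/(864 - 9048) - 24329*(-1/19314) = 22239/(-8184) + 24329/19314 = 22239*(-1/8184) + 24329/19314 = -7413/2728 + 24329/19314 = -38402585/26344296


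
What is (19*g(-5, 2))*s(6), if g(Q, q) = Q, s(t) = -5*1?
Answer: 475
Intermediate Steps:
s(t) = -5
(19*g(-5, 2))*s(6) = (19*(-5))*(-5) = -95*(-5) = 475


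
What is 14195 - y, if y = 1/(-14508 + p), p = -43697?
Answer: 826219976/58205 ≈ 14195.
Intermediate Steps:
y = -1/58205 (y = 1/(-14508 - 43697) = 1/(-58205) = -1/58205 ≈ -1.7181e-5)
14195 - y = 14195 - 1*(-1/58205) = 14195 + 1/58205 = 826219976/58205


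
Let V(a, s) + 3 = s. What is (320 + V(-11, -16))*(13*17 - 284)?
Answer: -18963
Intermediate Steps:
V(a, s) = -3 + s
(320 + V(-11, -16))*(13*17 - 284) = (320 + (-3 - 16))*(13*17 - 284) = (320 - 19)*(221 - 284) = 301*(-63) = -18963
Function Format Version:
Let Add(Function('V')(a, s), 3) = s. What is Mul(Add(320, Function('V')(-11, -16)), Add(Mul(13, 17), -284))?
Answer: -18963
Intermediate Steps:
Function('V')(a, s) = Add(-3, s)
Mul(Add(320, Function('V')(-11, -16)), Add(Mul(13, 17), -284)) = Mul(Add(320, Add(-3, -16)), Add(Mul(13, 17), -284)) = Mul(Add(320, -19), Add(221, -284)) = Mul(301, -63) = -18963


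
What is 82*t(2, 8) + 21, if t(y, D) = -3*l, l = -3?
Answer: 759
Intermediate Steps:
t(y, D) = 9 (t(y, D) = -3*(-3) = 9)
82*t(2, 8) + 21 = 82*9 + 21 = 738 + 21 = 759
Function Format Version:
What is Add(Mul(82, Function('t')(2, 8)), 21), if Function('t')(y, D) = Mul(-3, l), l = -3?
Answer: 759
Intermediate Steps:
Function('t')(y, D) = 9 (Function('t')(y, D) = Mul(-3, -3) = 9)
Add(Mul(82, Function('t')(2, 8)), 21) = Add(Mul(82, 9), 21) = Add(738, 21) = 759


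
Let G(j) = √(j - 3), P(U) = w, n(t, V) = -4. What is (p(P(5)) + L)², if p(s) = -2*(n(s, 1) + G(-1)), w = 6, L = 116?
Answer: 15360 - 992*I ≈ 15360.0 - 992.0*I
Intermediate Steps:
P(U) = 6
G(j) = √(-3 + j)
p(s) = 8 - 4*I (p(s) = -2*(-4 + √(-3 - 1)) = -2*(-4 + √(-4)) = -2*(-4 + 2*I) = 8 - 4*I)
(p(P(5)) + L)² = ((8 - 4*I) + 116)² = (124 - 4*I)²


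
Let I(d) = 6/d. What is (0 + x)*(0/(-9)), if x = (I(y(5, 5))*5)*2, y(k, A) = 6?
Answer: 0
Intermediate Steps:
x = 10 (x = ((6/6)*5)*2 = ((6*(1/6))*5)*2 = (1*5)*2 = 5*2 = 10)
(0 + x)*(0/(-9)) = (0 + 10)*(0/(-9)) = 10*(0*(-1/9)) = 10*0 = 0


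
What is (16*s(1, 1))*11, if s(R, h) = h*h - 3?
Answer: -352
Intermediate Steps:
s(R, h) = -3 + h² (s(R, h) = h² - 3 = -3 + h²)
(16*s(1, 1))*11 = (16*(-3 + 1²))*11 = (16*(-3 + 1))*11 = (16*(-2))*11 = -32*11 = -352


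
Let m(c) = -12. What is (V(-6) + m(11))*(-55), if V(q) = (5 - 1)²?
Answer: -220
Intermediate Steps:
V(q) = 16 (V(q) = 4² = 16)
(V(-6) + m(11))*(-55) = (16 - 12)*(-55) = 4*(-55) = -220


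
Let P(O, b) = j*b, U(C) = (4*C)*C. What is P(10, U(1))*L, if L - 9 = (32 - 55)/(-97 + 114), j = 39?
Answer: 20280/17 ≈ 1192.9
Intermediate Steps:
U(C) = 4*C²
L = 130/17 (L = 9 + (32 - 55)/(-97 + 114) = 9 - 23/17 = 130/17 ≈ 7.6471)
P(O, b) = 39*b
P(10, U(1))*L = (39*(4*1²))*(130/17) = (39*(4*1))*(130/17) = (39*4)*(130/17) = 156*(130/17) = 20280/17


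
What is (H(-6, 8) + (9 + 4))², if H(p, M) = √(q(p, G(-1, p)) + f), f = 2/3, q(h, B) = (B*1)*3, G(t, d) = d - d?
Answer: (39 + √6)²/9 ≈ 190.90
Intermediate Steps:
G(t, d) = 0
q(h, B) = 3*B (q(h, B) = B*3 = 3*B)
f = ⅔ (f = 2*(⅓) = ⅔ ≈ 0.66667)
H(p, M) = √6/3 (H(p, M) = √(3*0 + ⅔) = √(0 + ⅔) = √(⅔) = √6/3)
(H(-6, 8) + (9 + 4))² = (√6/3 + (9 + 4))² = (√6/3 + 13)² = (13 + √6/3)²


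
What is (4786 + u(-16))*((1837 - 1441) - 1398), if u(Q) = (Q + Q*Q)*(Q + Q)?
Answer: 2899788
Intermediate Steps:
u(Q) = 2*Q*(Q + Q²) (u(Q) = (Q + Q²)*(2*Q) = 2*Q*(Q + Q²))
(4786 + u(-16))*((1837 - 1441) - 1398) = (4786 + 2*(-16)²*(1 - 16))*((1837 - 1441) - 1398) = (4786 + 2*256*(-15))*(396 - 1398) = (4786 - 7680)*(-1002) = -2894*(-1002) = 2899788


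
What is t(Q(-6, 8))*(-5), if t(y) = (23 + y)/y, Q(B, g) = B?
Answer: 85/6 ≈ 14.167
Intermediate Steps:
t(y) = (23 + y)/y
t(Q(-6, 8))*(-5) = ((23 - 6)/(-6))*(-5) = -1/6*17*(-5) = -17/6*(-5) = 85/6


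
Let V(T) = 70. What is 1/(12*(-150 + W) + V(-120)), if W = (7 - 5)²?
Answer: -1/1682 ≈ -0.00059453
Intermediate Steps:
W = 4 (W = 2² = 4)
1/(12*(-150 + W) + V(-120)) = 1/(12*(-150 + 4) + 70) = 1/(12*(-146) + 70) = 1/(-1752 + 70) = 1/(-1682) = -1/1682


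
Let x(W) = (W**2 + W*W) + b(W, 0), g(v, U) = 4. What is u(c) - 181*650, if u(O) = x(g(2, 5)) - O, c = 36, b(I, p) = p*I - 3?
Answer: -117657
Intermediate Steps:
b(I, p) = -3 + I*p (b(I, p) = I*p - 3 = -3 + I*p)
x(W) = -3 + 2*W**2 (x(W) = (W**2 + W*W) + (-3 + W*0) = (W**2 + W**2) + (-3 + 0) = 2*W**2 - 3 = -3 + 2*W**2)
u(O) = 29 - O (u(O) = (-3 + 2*4**2) - O = (-3 + 2*16) - O = (-3 + 32) - O = 29 - O)
u(c) - 181*650 = (29 - 1*36) - 181*650 = (29 - 36) - 117650 = -7 - 117650 = -117657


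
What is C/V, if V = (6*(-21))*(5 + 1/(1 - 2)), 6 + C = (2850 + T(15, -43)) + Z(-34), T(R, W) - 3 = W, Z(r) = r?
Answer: -1385/252 ≈ -5.4960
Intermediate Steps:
T(R, W) = 3 + W
C = 2770 (C = -6 + ((2850 + (3 - 43)) - 34) = -6 + ((2850 - 40) - 34) = -6 + (2810 - 34) = -6 + 2776 = 2770)
V = -504 (V = -126*(5 + 1/(-1)) = -126*(5 - 1) = -126*4 = -504)
C/V = 2770/(-504) = 2770*(-1/504) = -1385/252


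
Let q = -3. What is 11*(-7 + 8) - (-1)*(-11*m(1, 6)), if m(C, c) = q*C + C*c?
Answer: -22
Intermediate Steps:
m(C, c) = -3*C + C*c
11*(-7 + 8) - (-1)*(-11*m(1, 6)) = 11*(-7 + 8) - (-1)*(-11*(-3 + 6)) = 11*1 - (-1)*(-11*3) = 11 - (-1)*(-11*3) = 11 - (-1)*(-33) = 11 - 1*33 = 11 - 33 = -22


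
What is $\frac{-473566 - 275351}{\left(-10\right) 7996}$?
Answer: $\frac{748917}{79960} \approx 9.3661$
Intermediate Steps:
$\frac{-473566 - 275351}{\left(-10\right) 7996} = \frac{-473566 - 275351}{-79960} = \left(-748917\right) \left(- \frac{1}{79960}\right) = \frac{748917}{79960}$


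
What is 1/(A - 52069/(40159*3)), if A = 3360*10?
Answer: 120477/4047975131 ≈ 2.9762e-5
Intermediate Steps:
A = 33600
1/(A - 52069/(40159*3)) = 1/(33600 - 52069/(40159*3)) = 1/(33600 - 52069/120477) = 1/(4047975131/120477) = 120477/4047975131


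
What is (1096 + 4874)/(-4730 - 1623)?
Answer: -5970/6353 ≈ -0.93971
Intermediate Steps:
(1096 + 4874)/(-4730 - 1623) = 5970/(-6353) = 5970*(-1/6353) = -5970/6353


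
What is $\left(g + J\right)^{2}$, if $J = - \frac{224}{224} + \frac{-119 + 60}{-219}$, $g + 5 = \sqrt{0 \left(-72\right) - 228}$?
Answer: $\frac{\left(1255 - 438 i \sqrt{57}\right)^{2}}{47961} \approx -195.16 - 173.06 i$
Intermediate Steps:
$g = -5 + 2 i \sqrt{57}$ ($g = -5 + \sqrt{0 \left(-72\right) - 228} = -5 + \sqrt{0 - 228} = -5 + \sqrt{-228} = -5 + 2 i \sqrt{57} \approx -5.0 + 15.1 i$)
$J = - \frac{160}{219}$ ($J = \left(-224\right) \frac{1}{224} - - \frac{59}{219} = -1 + \frac{59}{219} = - \frac{160}{219} \approx -0.73059$)
$\left(g + J\right)^{2} = \left(\left(-5 + 2 i \sqrt{57}\right) - \frac{160}{219}\right)^{2} = \left(- \frac{1255}{219} + 2 i \sqrt{57}\right)^{2}$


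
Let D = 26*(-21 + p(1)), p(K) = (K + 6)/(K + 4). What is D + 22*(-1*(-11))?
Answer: -1338/5 ≈ -267.60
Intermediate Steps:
p(K) = (6 + K)/(4 + K)
D = -2548/5 (D = 26*(-21 + (6 + 1)/(4 + 1)) = 26*(-21 + 7/5) = 26*(-98/5) = -2548/5 ≈ -509.60)
D + 22*(-1*(-11)) = -2548/5 + 22*(-1*(-11)) = -2548/5 + 22*11 = -2548/5 + 242 = -1338/5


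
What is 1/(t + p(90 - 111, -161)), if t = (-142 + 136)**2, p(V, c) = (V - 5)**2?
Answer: 1/712 ≈ 0.0014045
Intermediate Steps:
p(V, c) = (-5 + V)**2
t = 36 (t = (-6)**2 = 36)
1/(t + p(90 - 111, -161)) = 1/(36 + (-5 + (90 - 111))**2) = 1/(36 + (-5 - 21)**2) = 1/(36 + (-26)**2) = 1/(36 + 676) = 1/712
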